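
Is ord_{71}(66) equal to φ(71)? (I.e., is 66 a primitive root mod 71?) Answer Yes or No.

φ(71) = 71 − 1 = 70 = 2 · 5 · 7.
It suffices to check that the order of 66 is not a proper divisor of 70: compute 66^(70/q) for q ∈ {2, 5, 7}.
66^35 ≡ 70 (mod 71)  [q = 2: ≢ 1 ✓]
66^14 ≡ 57 (mod 71)  [q = 5: ≢ 1 ✓]
66^10 ≡ 1 (mod 71)  [q = 7: ≡ 1 ✗]
Since 66^10 ≡ 1, the order of 66 divides 10 < 70, so 66 is not a primitive root.

No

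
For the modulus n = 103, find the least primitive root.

φ(103) = 103 − 1 = 102 = 2 · 3 · 17.
g is a primitive root iff g^(102/q) ≢ 1 (mod 103) for each prime q ∈ {2, 3, 17}.
g = 2: 2^51 ≡ 1 — hits 1, so not a primitive root.
g = 3: 3^51 ≡ 102; 3^34 ≡ 1 — hits 1, so not a primitive root.
g = 4: 4^51 ≡ 1 — hits 1, so not a primitive root.
g = 5: 5^51 ≡ 102; 5^34 ≡ 56; 5^6 ≡ 72 — none is 1, so 5 is a primitive root.
The smallest primitive root modulo 103 is 5.

5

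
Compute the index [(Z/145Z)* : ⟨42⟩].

Since 42 ∈ (Z/145Z)^×, its order divides φ(145) = φ(5·29) = (5−1)·(29−1) = 4·28 = 112 = 2^4 · 7.
Divisors of 112: 1, 2, 4, 7, 8, 14, 16, 28, 56, 112.
Compute 42^d (mod 145) for the divisors d until we hit 1:
42^1 ≡ 42 (mod 145)
42^2 ≡ 24 (mod 145)
42^4 ≡ 141 (mod 145)
42^7 ≡ 28 (mod 145)
42^8 ≡ 16 (mod 145)
42^14 ≡ 59 (mod 145)
42^16 ≡ 111 (mod 145)
42^28 ≡ 1 (mod 145) ✓
The order of 42 is 28, so the subgroup it generates has 28 elements.
Index = |(Z/145Z)^×| / |⟨42⟩| = 112 / 28 = 4.

4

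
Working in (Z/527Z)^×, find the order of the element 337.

The order of 337 must divide φ(527) = φ(17·31) = (17−1)·(31−1) = 16·30 = 480 = 2^5 · 3 · 5.
Divisors of 480: 1, 2, 3, 4, 5, 6, 8, 10, 12, 15, 16, 20, 24, 30, 32, 40, 48, 60, 80, 96, 120, 160, 240, 480.
Test each divisor d:
337^1 ≡ 337
337^2 ≡ 264
337^3 ≡ 432
337^4 ≡ 132
337^5 ≡ 216
337^6 ≡ 66
337^8 ≡ 33
337^10 ≡ 280
337^12 ≡ 140
337^15 ≡ 402
337^16 ≡ 35
337^20 ≡ 404
337^24 ≡ 101
337^30 ≡ 342
337^32 ≡ 171
337^40 ≡ 373
337^48 ≡ 188
337^60 ≡ 497
337^80 ≡ 1
Therefore the multiplicative order of 337 modulo 527 is 80.

80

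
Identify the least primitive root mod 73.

φ(73) = 73 − 1 = 72 = 2^3 · 3^2.
Test candidates g = 2, 3, … against the prime factors q ∈ {2, 3} of φ(73): g is a generator iff g^(72/q) ≢ 1 for every such q.
g = 2: 2^36 ≡ 1 — hits 1, so not a primitive root.
g = 3: 3^36 ≡ 1 — hits 1, so not a primitive root.
g = 4: 4^36 ≡ 1 — hits 1, so not a primitive root.
g = 5: 5^36 ≡ 72; 5^24 ≡ 8 — none is 1, so 5 is a primitive root.
Hence the least primitive root of 73 is 5.

5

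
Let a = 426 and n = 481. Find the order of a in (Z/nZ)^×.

36

The order of 426 must divide φ(481) = φ(13·37) = (13−1)·(37−1) = 12·36 = 432 = 2^4 · 3^3.
Divisors of 432: 1, 2, 3, 4, 6, 8, 9, 12, 16, 18, 24, 27, 36, 48, 54, 72, 108, 144, 216, 432.
Compute 426^d (mod 481) for the divisors d until we hit 1:
426^1 ≡ 426 (mod 481)
426^2 ≡ 139 (mod 481)
426^3 ≡ 51 (mod 481)
426^4 ≡ 81 (mod 481)
426^6 ≡ 196 (mod 481)
426^8 ≡ 308 (mod 481)
426^9 ≡ 376 (mod 481)
426^12 ≡ 417 (mod 481)
426^16 ≡ 107 (mod 481)
426^18 ≡ 443 (mod 481)
426^24 ≡ 248 (mod 481)
426^27 ≡ 142 (mod 481)
426^36 ≡ 1 (mod 481) ✓
Therefore the multiplicative order of 426 modulo 481 is 36.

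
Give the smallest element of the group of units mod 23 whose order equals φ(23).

5

φ(23) = 23 − 1 = 22 = 2 · 11.
Test candidates g = 2, 3, … against the prime factors q ∈ {2, 11} of φ(23): g is a generator iff g^(22/q) ≢ 1 for every such q.
g = 2: 2^11 ≡ 1 — hits 1, so not a primitive root.
g = 3: 3^11 ≡ 1 — hits 1, so not a primitive root.
g = 4: 4^11 ≡ 1 — hits 1, so not a primitive root.
g = 5: 5^11 ≡ 22; 5^2 ≡ 2 — none is 1, so 5 is a primitive root.
Hence the least primitive root of 23 is 5.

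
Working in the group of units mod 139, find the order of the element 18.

Since 18 ∈ (Z/139Z)^×, its order divides φ(139) = 139 − 1 = 138 = 2 · 3 · 23.
Divisors of 138: 1, 2, 3, 6, 23, 46, 69, 138.
Compute 18^d (mod 139) for the divisors d until we hit 1:
18^1 ≡ 18 (mod 139)
18^2 ≡ 46 (mod 139)
18^3 ≡ 133 (mod 139)
18^6 ≡ 36 (mod 139)
18^23 ≡ 43 (mod 139)
18^46 ≡ 42 (mod 139)
18^69 ≡ 138 (mod 139)
18^138 ≡ 1 (mod 139) ✓
So ord_139(18) = 138.

138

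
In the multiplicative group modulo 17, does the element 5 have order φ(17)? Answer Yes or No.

φ(17) = 17 − 1 = 16 = 2^4.
It suffices to check that the order of 5 is not a proper divisor of 16: compute 5^(16/q) for q ∈ {2}.
5^8 ≡ 16 (mod 17)  [q = 2: ≢ 1 ✓]
None equal 1, so ord_17(5) = 16: 5 is a primitive root.

Yes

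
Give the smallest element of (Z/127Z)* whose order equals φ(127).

3

φ(127) = 127 − 1 = 126 = 2 · 3^2 · 7.
Test candidates g = 2, 3, … against the prime factors q ∈ {2, 3, 7} of φ(127): g is a generator iff g^(126/q) ≢ 1 for every such q.
g = 2: 2^63 ≡ 1 — hits 1, so not a primitive root.
g = 3: 3^63 ≡ 126; 3^42 ≡ 107; 3^18 ≡ 4 — none is 1, so 3 is a primitive root.
Hence the least primitive root of 127 is 3.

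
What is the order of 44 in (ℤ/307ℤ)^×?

153

ord(44) | φ(307) = 307 − 1 = 306 = 2 · 3^2 · 17.
Divisors of 306: 1, 2, 3, 6, 9, 17, 18, 34, 51, 102, 153, 306.
Compute 44^d (mod 307) for the divisors d until we hit 1:
44^1 ≡ 44 (mod 307)
44^2 ≡ 94 (mod 307)
44^3 ≡ 145 (mod 307)
44^6 ≡ 149 (mod 307)
44^9 ≡ 115 (mod 307)
44^17 ≡ 168 (mod 307)
44^18 ≡ 24 (mod 307)
44^34 ≡ 287 (mod 307)
44^51 ≡ 17 (mod 307)
44^102 ≡ 289 (mod 307)
44^153 ≡ 1 (mod 307) ✓
Therefore the multiplicative order of 44 modulo 307 is 153.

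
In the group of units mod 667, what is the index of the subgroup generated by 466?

Since 466 ∈ (Z/667Z)^×, its order divides φ(667) = φ(23·29) = (23−1)·(29−1) = 22·28 = 616 = 2^3 · 7 · 11.
Divisors of 616: 1, 2, 4, 7, 8, 11, 14, 22, 28, 44, 56, 77, 88, 154, 308, 616.
Compute 466^d (mod 667) for the divisors d until we hit 1:
466^1 ≡ 466 (mod 667)
466^2 ≡ 381 (mod 667)
466^4 ≡ 422 (mod 667)
466^7 ≡ 302 (mod 667)
466^8 ≡ 662 (mod 667)
466^11 ≡ 47 (mod 667)
466^14 ≡ 492 (mod 667)
466^22 ≡ 208 (mod 667)
466^28 ≡ 610 (mod 667)
466^44 ≡ 576 (mod 667)
466^56 ≡ 581 (mod 667)
466^77 ≡ 162 (mod 667)
466^88 ≡ 277 (mod 667)
466^154 ≡ 231 (mod 667)
466^308 ≡ 1 (mod 667) ✓
The order of 466 is 308, so the subgroup it generates has 308 elements.
The index is φ(667) / ord(466) = 616 / 308 = 2.

2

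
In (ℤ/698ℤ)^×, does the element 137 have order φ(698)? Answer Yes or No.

Yes

φ(698) = φ(2)·φ(349) = 1·348 = 348 = 2^2 · 3 · 29.
137 is a primitive root mod 698 iff 137^(φ(698)/q) ≢ 1 for every prime q | φ(698), i.e. q ∈ {2, 3, 29}.
137^174 ≡ 697 (mod 698)  [q = 2: ≢ 1 ✓]
137^116 ≡ 471 (mod 698)  [q = 3: ≢ 1 ✓]
137^12 ≡ 285 (mod 698)  [q = 29: ≢ 1 ✓]
None equal 1, so ord_698(137) = 348: 137 is a primitive root.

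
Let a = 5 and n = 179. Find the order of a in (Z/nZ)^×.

89

The order of 5 must divide φ(179) = 179 − 1 = 178 = 2 · 89.
Divisors of 178: 1, 2, 89, 178.
Check 5^d mod 179 for each divisor in increasing order:
5^1 ≡ 5 (mod 179)
5^2 ≡ 25 (mod 179)
5^89 ≡ 1 (mod 179) ✓
Therefore the multiplicative order of 5 modulo 179 is 89.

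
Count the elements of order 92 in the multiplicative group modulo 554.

44

φ(554) = φ(2)·φ(277) = 1·276 = 276 = 2^2 · 3 · 23.
Since (Z/554Z)^× is cyclic of order 276, the number of elements of order d is φ(d) when d | 276 and 0 otherwise.
92 = 2^2 · 23 divides 276, and φ(92) = 44.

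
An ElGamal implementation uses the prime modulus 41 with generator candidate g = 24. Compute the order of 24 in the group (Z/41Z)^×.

ord(24) | φ(41) = 41 − 1 = 40 = 2^3 · 5.
Divisors of 40: 1, 2, 4, 5, 8, 10, 20, 40.
Check 24^d mod 41 for each divisor in increasing order:
24^1 ≡ 24 (mod 41)
24^2 ≡ 2 (mod 41)
24^4 ≡ 4 (mod 41)
24^5 ≡ 14 (mod 41)
24^8 ≡ 16 (mod 41)
24^10 ≡ 32 (mod 41)
24^20 ≡ 40 (mod 41)
24^40 ≡ 1 (mod 41) ✓
Therefore the multiplicative order of 24 modulo 41 is 40.

40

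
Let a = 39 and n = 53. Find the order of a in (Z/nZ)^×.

The order of 39 must divide φ(53) = 53 − 1 = 52 = 2^2 · 13.
Divisors of 52: 1, 2, 4, 13, 26, 52.
Evaluate successive powers at the divisors of 52:
39^1 ≡ 39 (mod 53)
39^2 ≡ 37 (mod 53)
39^4 ≡ 44 (mod 53)
39^13 ≡ 30 (mod 53)
39^26 ≡ 52 (mod 53)
39^52 ≡ 1 (mod 53) ✓
So ord_53(39) = 52.

52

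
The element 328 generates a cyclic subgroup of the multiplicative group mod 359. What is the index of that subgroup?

The order of 328 must divide φ(359) = 359 − 1 = 358 = 2 · 179.
Divisors of 358: 1, 2, 179, 358.
Check 328^d mod 359 for each divisor in increasing order:
328^1 ≡ 328 (mod 359)
328^2 ≡ 243 (mod 359)
328^179 ≡ 1 (mod 359) ✓
Thus |⟨328⟩| = ord(328) = 179.
[(Z/359Z)^× : ⟨328⟩] = 358/179 = 2.

2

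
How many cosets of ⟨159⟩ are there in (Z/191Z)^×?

Since 159 ∈ (Z/191Z)^×, its order divides φ(191) = 191 − 1 = 190 = 2 · 5 · 19.
Divisors of 190: 1, 2, 5, 10, 19, 38, 95, 190.
Compute 159^d (mod 191) for the divisors d until we hit 1:
159^1 ≡ 159
159^2 ≡ 69
159^5 ≡ 66
159^10 ≡ 154
159^19 ≡ 190
159^38 ≡ 1
The order of 159 is 38, so the subgroup it generates has 38 elements.
The index is φ(191) / ord(159) = 190 / 38 = 5.

5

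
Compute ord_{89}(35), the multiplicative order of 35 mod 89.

88

Since 35 ∈ (Z/89Z)^×, its order divides φ(89) = 89 − 1 = 88 = 2^3 · 11.
Divisors of 88: 1, 2, 4, 8, 11, 22, 44, 88.
Evaluate successive powers at the divisors of 88:
35^1 ≡ 35 (mod 89)
35^2 ≡ 68 (mod 89)
35^4 ≡ 85 (mod 89)
35^8 ≡ 16 (mod 89)
35^11 ≡ 77 (mod 89)
35^22 ≡ 55 (mod 89)
35^44 ≡ 88 (mod 89)
35^88 ≡ 1 (mod 89) ✓
Hence ord(35) = 88.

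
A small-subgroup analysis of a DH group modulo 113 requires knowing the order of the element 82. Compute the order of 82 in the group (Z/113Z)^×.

Since 82 ∈ (Z/113Z)^×, its order divides φ(113) = 113 − 1 = 112 = 2^4 · 7.
Divisors of 112: 1, 2, 4, 7, 8, 14, 16, 28, 56, 112.
Compute 82^d (mod 113) for the divisors d until we hit 1:
82^1 ≡ 82
82^2 ≡ 57
82^4 ≡ 85
82^7 ≡ 95
82^8 ≡ 106
82^14 ≡ 98
82^16 ≡ 49
82^28 ≡ 112
82^56 ≡ 1
So ord_113(82) = 56.

56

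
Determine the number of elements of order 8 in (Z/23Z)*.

φ(23) = 23 − 1 = 22 = 2 · 11.
(Z/23Z)^× is cyclic (|G| = 22); a cyclic group of order m has exactly φ(d) elements of each order d | m, and none otherwise.
Here 22 is not a multiple of 8, so there are no elements of order 8.

0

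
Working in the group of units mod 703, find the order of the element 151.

By Lagrange's theorem, ord_703(151) divides φ(703) = φ(19·37) = (19−1)·(37−1) = 18·36 = 648 = 2^3 · 3^4.
Divisors of 648: 1, 2, 3, 4, 6, 8, 9, 12, 18, 24, 27, 36, 54, 72, 81, 108, 162, 216, 324, 648.
Evaluate successive powers at the divisors of 648:
151^1 ≡ 151 (mod 703)
151^2 ≡ 305 (mod 703)
151^3 ≡ 360 (mod 703)
151^4 ≡ 229 (mod 703)
151^6 ≡ 248 (mod 703)
151^8 ≡ 419 (mod 703)
151^9 ≡ 702 (mod 703)
151^12 ≡ 343 (mod 703)
151^18 ≡ 1 (mod 703) ✓
The smallest such exponent is 18, so the order of 151 is 18.

18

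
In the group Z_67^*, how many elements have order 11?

φ(67) = 67 − 1 = 66 = 2 · 3 · 11.
Since (Z/67Z)^× is cyclic of order 66, the number of elements of order d is φ(d) when d | 66 and 0 otherwise.
11 | 66, and φ(11) = 11 − 1 = 10.

10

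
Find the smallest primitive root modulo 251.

φ(251) = 251 − 1 = 250 = 2 · 5^3.
Test candidates g = 2, 3, … against the prime factors q ∈ {2, 5} of φ(251): g is a generator iff g^(250/q) ≢ 1 for every such q.
g = 2: 2^125 ≡ 250; 2^50 ≡ 1 — hits 1, so not a primitive root.
g = 3: 3^125 ≡ 1 — hits 1, so not a primitive root.
g = 4: 4^125 ≡ 1 — hits 1, so not a primitive root.
g = 5: 5^125 ≡ 1 — hits 1, so not a primitive root.
g = 6: 6^125 ≡ 250; 6^50 ≡ 219 — none is 1, so 6 is a primitive root.
Hence the least primitive root of 251 is 6.

6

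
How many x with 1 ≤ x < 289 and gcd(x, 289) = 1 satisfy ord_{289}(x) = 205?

0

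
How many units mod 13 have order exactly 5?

0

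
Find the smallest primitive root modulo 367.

φ(367) = 367 − 1 = 366 = 2 · 3 · 61.
g is a primitive root iff g^(366/q) ≢ 1 (mod 367) for each prime q ∈ {2, 3, 61}.
g = 2: 2^183 ≡ 1 — hits 1, so not a primitive root.
g = 3: 3^183 ≡ 366; 3^122 ≡ 1 — hits 1, so not a primitive root.
g = 4: 4^183 ≡ 1 — hits 1, so not a primitive root.
g = 5: 5^183 ≡ 366; 5^122 ≡ 1 — hits 1, so not a primitive root.
g = 6: 6^183 ≡ 366; 6^122 ≡ 283; 6^6 ≡ 47 — none is 1, so 6 is a primitive root.
Hence the least primitive root of 367 is 6.

6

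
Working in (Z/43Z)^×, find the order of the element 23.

Since 23 ∈ (Z/43Z)^×, its order divides φ(43) = 43 − 1 = 42 = 2 · 3 · 7.
Divisors of 42: 1, 2, 3, 6, 7, 14, 21, 42.
Evaluate successive powers at the divisors of 42:
23^1 ≡ 23 (mod 43)
23^2 ≡ 13 (mod 43)
23^3 ≡ 41 (mod 43)
23^6 ≡ 4 (mod 43)
23^7 ≡ 6 (mod 43)
23^14 ≡ 36 (mod 43)
23^21 ≡ 1 (mod 43) ✓
So ord_43(23) = 21.

21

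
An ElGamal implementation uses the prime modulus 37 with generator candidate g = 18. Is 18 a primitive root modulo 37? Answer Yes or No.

Yes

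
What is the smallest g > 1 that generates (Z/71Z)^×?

φ(71) = 71 − 1 = 70 = 2 · 5 · 7.
g is a primitive root iff g^(70/q) ≢ 1 (mod 71) for each prime q ∈ {2, 5, 7}.
g = 2: 2^35 ≡ 1 — hits 1, so not a primitive root.
g = 3: 3^35 ≡ 1 — hits 1, so not a primitive root.
g = 4: 4^35 ≡ 1 — hits 1, so not a primitive root.
g = 5: 5^35 ≡ 1 — hits 1, so not a primitive root.
g = 6: 6^35 ≡ 1 — hits 1, so not a primitive root.
g = 7: 7^35 ≡ 70; 7^14 ≡ 54; 7^10 ≡ 45 — none is 1, so 7 is a primitive root.
So 7 is the smallest generator of (Z/71Z)^×.

7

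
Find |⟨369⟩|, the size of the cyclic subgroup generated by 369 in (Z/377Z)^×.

28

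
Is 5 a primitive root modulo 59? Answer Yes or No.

No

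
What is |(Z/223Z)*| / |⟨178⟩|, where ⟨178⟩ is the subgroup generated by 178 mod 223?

ord(178) | φ(223) = 223 − 1 = 222 = 2 · 3 · 37.
Divisors of 222: 1, 2, 3, 6, 37, 74, 111, 222.
Check 178^d mod 223 for each divisor in increasing order:
178^1 ≡ 178 (mod 223)
178^2 ≡ 18 (mod 223)
178^3 ≡ 82 (mod 223)
178^6 ≡ 34 (mod 223)
178^37 ≡ 39 (mod 223)
178^74 ≡ 183 (mod 223)
178^111 ≡ 1 (mod 223) ✓
The order of 178 is 111, so the subgroup it generates has 111 elements.
Index = |(Z/223Z)^×| / |⟨178⟩| = 222 / 111 = 2.

2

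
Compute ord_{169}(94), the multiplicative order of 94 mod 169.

39

ord(94) | φ(169) = φ(13^2) = 13·(13−1) = 156 = 2^2 · 3 · 13.
Divisors of 156: 1, 2, 3, 4, 6, 12, 13, 26, 39, 52, 78, 156.
Check 94^d mod 169 for each divisor in increasing order:
94^1 ≡ 94 (mod 169)
94^2 ≡ 48 (mod 169)
94^3 ≡ 118 (mod 169)
94^4 ≡ 107 (mod 169)
94^6 ≡ 66 (mod 169)
94^12 ≡ 131 (mod 169)
94^13 ≡ 146 (mod 169)
94^26 ≡ 22 (mod 169)
94^39 ≡ 1 (mod 169) ✓
The smallest such exponent is 39, so the order of 94 is 39.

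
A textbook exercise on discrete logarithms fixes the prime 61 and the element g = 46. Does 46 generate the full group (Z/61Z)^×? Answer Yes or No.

φ(61) = 61 − 1 = 60 = 2^2 · 3 · 5.
An element g generates (Z/61Z)^× iff g^(60/q) ≢ 1 (mod 61) for each prime q ∈ {2, 3, 5}.
46^30 ≡ 1 (mod 61)  [q = 2: ≡ 1 ✗]
46^20 ≡ 47 (mod 61)  [q = 3: ≢ 1 ✓]
46^12 ≡ 58 (mod 61)  [q = 5: ≢ 1 ✓]
Since 46^30 ≡ 1, the order of 46 divides 30 < 60, so 46 is not a primitive root.

No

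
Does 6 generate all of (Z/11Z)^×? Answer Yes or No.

Yes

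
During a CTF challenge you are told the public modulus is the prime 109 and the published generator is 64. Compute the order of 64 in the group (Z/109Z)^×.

6

By Lagrange's theorem, ord_109(64) divides φ(109) = 109 − 1 = 108 = 2^2 · 3^3.
Divisors of 108: 1, 2, 3, 4, 6, 9, 12, 18, 27, 36, 54, 108.
Check 64^d mod 109 for each divisor in increasing order:
64^1 ≡ 64 (mod 109)
64^2 ≡ 63 (mod 109)
64^3 ≡ 108 (mod 109)
64^4 ≡ 45 (mod 109)
64^6 ≡ 1 (mod 109) ✓
Therefore the multiplicative order of 64 modulo 109 is 6.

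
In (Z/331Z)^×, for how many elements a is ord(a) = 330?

80

φ(331) = 331 − 1 = 330 = 2 · 3 · 5 · 11.
In a cyclic group of order 330, there are φ(d) elements of order d for each divisor d of 330, and zero for non-divisors.
330 = 2 · 3 · 5 · 11 divides 330, and φ(330) = 80.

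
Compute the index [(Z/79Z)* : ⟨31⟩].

The order of 31 must divide φ(79) = 79 − 1 = 78 = 2 · 3 · 13.
Divisors of 78: 1, 2, 3, 6, 13, 26, 39, 78.
Test each divisor d:
31^1 ≡ 31 (mod 79)
31^2 ≡ 13 (mod 79)
31^3 ≡ 8 (mod 79)
31^6 ≡ 64 (mod 79)
31^13 ≡ 23 (mod 79)
31^26 ≡ 55 (mod 79)
31^39 ≡ 1 (mod 79) ✓
So ord_79(31) = 39, hence |⟨31⟩| = 39.
[(Z/79Z)^× : ⟨31⟩] = 78/39 = 2.

2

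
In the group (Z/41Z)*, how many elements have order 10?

φ(41) = 41 − 1 = 40 = 2^3 · 5.
In a cyclic group of order 40, there are φ(d) elements of order d for each divisor d of 40, and zero for non-divisors.
10 = 2 · 5 divides 40, and φ(10) = 4.

4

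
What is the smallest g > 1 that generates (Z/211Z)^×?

2

φ(211) = 211 − 1 = 210 = 2 · 3 · 5 · 7.
Test candidates g = 2, 3, … against the prime factors q ∈ {2, 3, 5, 7} of φ(211): g is a generator iff g^(210/q) ≢ 1 for every such q.
g = 2: 2^105 ≡ 210; 2^70 ≡ 196; 2^42 ≡ 107; 2^30 ≡ 171 — none is 1, so 2 is a primitive root.
The smallest primitive root modulo 211 is 2.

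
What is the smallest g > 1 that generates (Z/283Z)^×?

3

φ(283) = 283 − 1 = 282 = 2 · 3 · 47.
g is a primitive root iff g^(282/q) ≢ 1 (mod 283) for each prime q ∈ {2, 3, 47}.
g = 2: 2^141 ≡ 282; 2^94 ≡ 1 — hits 1, so not a primitive root.
g = 3: 3^141 ≡ 282; 3^94 ≡ 238; 3^6 ≡ 163 — none is 1, so 3 is a primitive root.
The smallest primitive root modulo 283 is 3.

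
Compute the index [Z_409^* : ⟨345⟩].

The order of 345 must divide φ(409) = 409 − 1 = 408 = 2^3 · 3 · 17.
Divisors of 408: 1, 2, 3, 4, 6, 8, 12, 17, 24, 34, 51, 68, 102, 136, 204, 408.
Evaluate successive powers at the divisors of 408:
345^1 ≡ 345 (mod 409)
345^2 ≡ 6 (mod 409)
345^3 ≡ 25 (mod 409)
345^4 ≡ 36 (mod 409)
345^6 ≡ 216 (mod 409)
345^8 ≡ 69 (mod 409)
345^12 ≡ 30 (mod 409)
345^17 ≡ 1 (mod 409) ✓
So ord_409(345) = 17, hence |⟨345⟩| = 17.
Index = |(Z/409Z)^×| / |⟨345⟩| = 408 / 17 = 24.

24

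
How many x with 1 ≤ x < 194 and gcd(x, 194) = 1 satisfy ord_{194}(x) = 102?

0

φ(194) = φ(2)·φ(97) = 1·96 = 96 = 2^5 · 3.
Since (Z/194Z)^× is cyclic of order 96, the number of elements of order d is φ(d) when d | 96 and 0 otherwise.
Here 96 is not a multiple of 102, so there are no elements of order 102.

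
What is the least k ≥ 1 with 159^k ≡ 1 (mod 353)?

88

The order of 159 must divide φ(353) = 353 − 1 = 352 = 2^5 · 11.
Divisors of 352: 1, 2, 4, 8, 11, 16, 22, 32, 44, 88, 176, 352.
Check 159^d mod 353 for each divisor in increasing order:
159^1 ≡ 159
159^2 ≡ 218
159^4 ≡ 222
159^8 ≡ 217
159^11 ≡ 283
159^16 ≡ 140
159^22 ≡ 311
159^32 ≡ 185
159^44 ≡ 352
159^88 ≡ 1
Hence ord(159) = 88.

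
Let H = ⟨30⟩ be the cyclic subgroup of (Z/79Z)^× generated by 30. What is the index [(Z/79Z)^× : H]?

The order of 30 must divide φ(79) = 79 − 1 = 78 = 2 · 3 · 13.
Divisors of 78: 1, 2, 3, 6, 13, 26, 39, 78.
Evaluate successive powers at the divisors of 78:
30^1 ≡ 30 (mod 79)
30^2 ≡ 31 (mod 79)
30^3 ≡ 61 (mod 79)
30^6 ≡ 8 (mod 79)
30^13 ≡ 24 (mod 79)
30^26 ≡ 23 (mod 79)
30^39 ≡ 78 (mod 79)
30^78 ≡ 1 (mod 79) ✓
So ord_79(30) = 78, hence |⟨30⟩| = 78.
Index = |(Z/79Z)^×| / |⟨30⟩| = 78 / 78 = 1.

1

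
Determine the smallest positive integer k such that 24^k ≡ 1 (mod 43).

21

The order of 24 must divide φ(43) = 43 − 1 = 42 = 2 · 3 · 7.
Divisors of 42: 1, 2, 3, 6, 7, 14, 21, 42.
Check 24^d mod 43 for each divisor in increasing order:
24^1 ≡ 24 (mod 43)
24^2 ≡ 17 (mod 43)
24^3 ≡ 21 (mod 43)
24^6 ≡ 11 (mod 43)
24^7 ≡ 6 (mod 43)
24^14 ≡ 36 (mod 43)
24^21 ≡ 1 (mod 43) ✓
Therefore the multiplicative order of 24 modulo 43 is 21.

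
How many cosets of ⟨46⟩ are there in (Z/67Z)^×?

The order of 46 must divide φ(67) = 67 − 1 = 66 = 2 · 3 · 11.
Divisors of 66: 1, 2, 3, 6, 11, 22, 33, 66.
Evaluate successive powers at the divisors of 66:
46^1 ≡ 46 (mod 67)
46^2 ≡ 39 (mod 67)
46^3 ≡ 52 (mod 67)
46^6 ≡ 24 (mod 67)
46^11 ≡ 30 (mod 67)
46^22 ≡ 29 (mod 67)
46^33 ≡ 66 (mod 67)
46^66 ≡ 1 (mod 67) ✓
Thus |⟨46⟩| = ord(46) = 66.
Index = |(Z/67Z)^×| / |⟨46⟩| = 66 / 66 = 1.

1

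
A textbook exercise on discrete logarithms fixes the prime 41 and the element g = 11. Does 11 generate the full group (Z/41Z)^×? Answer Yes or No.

Yes

φ(41) = 41 − 1 = 40 = 2^3 · 5.
An element g generates (Z/41Z)^× iff g^(40/q) ≢ 1 (mod 41) for each prime q ∈ {2, 5}.
11^20 ≡ 40 (mod 41)  [q = 2: ≢ 1 ✓]
11^8 ≡ 16 (mod 41)  [q = 5: ≢ 1 ✓]
None equal 1, so ord_41(11) = 40: 11 is a primitive root.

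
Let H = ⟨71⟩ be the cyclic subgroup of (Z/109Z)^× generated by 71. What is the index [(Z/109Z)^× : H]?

ord(71) | φ(109) = 109 − 1 = 108 = 2^2 · 3^3.
Divisors of 108: 1, 2, 3, 4, 6, 9, 12, 18, 27, 36, 54, 108.
Check 71^d mod 109 for each divisor in increasing order:
71^1 ≡ 71 (mod 109)
71^2 ≡ 27 (mod 109)
71^3 ≡ 64 (mod 109)
71^4 ≡ 75 (mod 109)
71^6 ≡ 63 (mod 109)
71^9 ≡ 108 (mod 109)
71^12 ≡ 45 (mod 109)
71^18 ≡ 1 (mod 109) ✓
The order of 71 is 18, so the subgroup it generates has 18 elements.
[(Z/109Z)^× : ⟨71⟩] = 108/18 = 6.

6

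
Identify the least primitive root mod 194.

φ(194) = φ(2)·φ(97) = 1·96 = 96 = 2^5 · 3.
Test candidates g = 2, 3, … against the prime factors q ∈ {2, 3} of φ(194): g is a generator iff g^(96/q) ≢ 1 for every such q.
g = 2: gcd(2, 194) = 2 > 1, not a unit — skip.
g = 3: 3^48 ≡ 1 — hits 1, so not a primitive root.
g = 4: gcd(4, 194) = 2 > 1, not a unit — skip.
g = 5: 5^48 ≡ 193; 5^32 ≡ 35 — none is 1, so 5 is a primitive root.
The smallest primitive root modulo 194 is 5.

5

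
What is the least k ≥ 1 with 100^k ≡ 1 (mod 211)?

15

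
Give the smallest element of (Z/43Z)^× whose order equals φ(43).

φ(43) = 43 − 1 = 42 = 2 · 3 · 7.
g is a primitive root iff g^(42/q) ≢ 1 (mod 43) for each prime q ∈ {2, 3, 7}.
g = 2: 2^21 ≡ 42; 2^14 ≡ 1 — hits 1, so not a primitive root.
g = 3: 3^21 ≡ 42; 3^14 ≡ 36; 3^6 ≡ 41 — none is 1, so 3 is a primitive root.
The smallest primitive root modulo 43 is 3.

3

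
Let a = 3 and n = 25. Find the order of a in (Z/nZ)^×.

The order of 3 must divide φ(25) = φ(5^2) = 5·(5−1) = 20 = 2^2 · 5.
Divisors of 20: 1, 2, 4, 5, 10, 20.
Compute 3^d (mod 25) for the divisors d until we hit 1:
3^1 ≡ 3
3^2 ≡ 9
3^4 ≡ 6
3^5 ≡ 18
3^10 ≡ 24
3^20 ≡ 1
Therefore the multiplicative order of 3 modulo 25 is 20.

20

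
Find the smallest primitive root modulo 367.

6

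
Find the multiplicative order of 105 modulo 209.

90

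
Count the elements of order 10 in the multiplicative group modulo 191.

4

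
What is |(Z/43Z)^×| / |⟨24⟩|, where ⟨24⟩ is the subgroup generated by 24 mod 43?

2

ord(24) | φ(43) = 43 − 1 = 42 = 2 · 3 · 7.
Divisors of 42: 1, 2, 3, 6, 7, 14, 21, 42.
Evaluate successive powers at the divisors of 42:
24^1 ≡ 24 (mod 43)
24^2 ≡ 17 (mod 43)
24^3 ≡ 21 (mod 43)
24^6 ≡ 11 (mod 43)
24^7 ≡ 6 (mod 43)
24^14 ≡ 36 (mod 43)
24^21 ≡ 1 (mod 43) ✓
Thus |⟨24⟩| = ord(24) = 21.
The index is φ(43) / ord(24) = 42 / 21 = 2.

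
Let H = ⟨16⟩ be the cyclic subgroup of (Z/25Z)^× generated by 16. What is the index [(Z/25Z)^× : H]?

4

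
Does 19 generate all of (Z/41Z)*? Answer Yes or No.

Yes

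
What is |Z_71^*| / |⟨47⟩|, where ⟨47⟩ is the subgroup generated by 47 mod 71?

1

By Lagrange's theorem, ord_71(47) divides φ(71) = 71 − 1 = 70 = 2 · 5 · 7.
Divisors of 70: 1, 2, 5, 7, 10, 14, 35, 70.
Compute 47^d (mod 71) for the divisors d until we hit 1:
47^1 ≡ 47
47^2 ≡ 8
47^5 ≡ 26
47^7 ≡ 66
47^10 ≡ 37
47^14 ≡ 25
47^35 ≡ 70
47^70 ≡ 1
So ord_71(47) = 70, hence |⟨47⟩| = 70.
The index is φ(71) / ord(47) = 70 / 70 = 1.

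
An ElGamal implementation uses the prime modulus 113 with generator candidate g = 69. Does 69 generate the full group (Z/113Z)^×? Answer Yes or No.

No

φ(113) = 113 − 1 = 112 = 2^4 · 7.
It suffices to check that the order of 69 is not a proper divisor of 112: compute 69^(112/q) for q ∈ {2, 7}.
69^56 ≡ 1 (mod 113)  [q = 2: ≡ 1 ✗]
69^16 ≡ 1 (mod 113)  [q = 7: ≡ 1 ✗]
69^56 ≡ 1 shows ord(69) | 56, strictly less than φ(113); not a primitive root.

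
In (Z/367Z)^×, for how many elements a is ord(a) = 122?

60

φ(367) = 367 − 1 = 366 = 2 · 3 · 61.
Since (Z/367Z)^× is cyclic of order 366, the number of elements of order d is φ(d) when d | 366 and 0 otherwise.
122 = 2 · 61 divides 366, and φ(122) = 60.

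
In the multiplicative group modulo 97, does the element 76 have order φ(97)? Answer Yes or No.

φ(97) = 97 − 1 = 96 = 2^5 · 3.
76 is a primitive root mod 97 iff 76^(φ(97)/q) ≢ 1 for every prime q | φ(97), i.e. q ∈ {2, 3}.
76^48 ≡ 96 (mod 97)  [q = 2: ≢ 1 ✓]
76^32 ≡ 61 (mod 97)  [q = 3: ≢ 1 ✓]
None equal 1, so ord_97(76) = 96: 76 is a primitive root.

Yes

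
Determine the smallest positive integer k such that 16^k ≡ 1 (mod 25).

5

ord(16) | φ(25) = φ(5^2) = 5·(5−1) = 20 = 2^2 · 5.
Divisors of 20: 1, 2, 4, 5, 10, 20.
Compute 16^d (mod 25) for the divisors d until we hit 1:
16^1 ≡ 16 (mod 25)
16^2 ≡ 6 (mod 25)
16^4 ≡ 11 (mod 25)
16^5 ≡ 1 (mod 25) ✓
So ord_25(16) = 5.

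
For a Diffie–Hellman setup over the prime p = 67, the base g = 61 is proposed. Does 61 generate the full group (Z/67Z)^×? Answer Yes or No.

Yes

φ(67) = 67 − 1 = 66 = 2 · 3 · 11.
An element g generates (Z/67Z)^× iff g^(66/q) ≢ 1 (mod 67) for each prime q ∈ {2, 3, 11}.
61^33 ≡ 66 (mod 67)  [q = 2: ≢ 1 ✓]
61^22 ≡ 37 (mod 67)  [q = 3: ≢ 1 ✓]
61^6 ≡ 24 (mod 67)  [q = 11: ≢ 1 ✓]
None equal 1, so ord_67(61) = 66: 61 is a primitive root.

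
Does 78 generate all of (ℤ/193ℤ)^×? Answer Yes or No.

Yes

φ(193) = 193 − 1 = 192 = 2^6 · 3.
It suffices to check that the order of 78 is not a proper divisor of 192: compute 78^(192/q) for q ∈ {2, 3}.
78^96 ≡ 192 (mod 193)  [q = 2: ≢ 1 ✓]
78^64 ≡ 84 (mod 193)  [q = 3: ≢ 1 ✓]
None equal 1, so ord_193(78) = 192: 78 is a primitive root.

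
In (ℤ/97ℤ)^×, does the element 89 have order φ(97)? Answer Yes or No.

φ(97) = 97 − 1 = 96 = 2^5 · 3.
Test 89^(96/q) mod 97 for each prime factor q of 96:
89^48 ≡ 1 (mod 97)  [q = 2: ≡ 1 ✗]
89^32 ≡ 1 (mod 97)  [q = 3: ≡ 1 ✗]
Since 89^48 ≡ 1, the order of 89 divides 48 < 96, so 89 is not a primitive root.

No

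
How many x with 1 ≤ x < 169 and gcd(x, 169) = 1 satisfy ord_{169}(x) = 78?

φ(169) = φ(13^2) = 13·(13−1) = 156 = 2^2 · 3 · 13.
(Z/169Z)^× is cyclic (|G| = 156); a cyclic group of order m has exactly φ(d) elements of each order d | m, and none otherwise.
78 = 2 · 3 · 13 divides 156, and φ(78) = 24.

24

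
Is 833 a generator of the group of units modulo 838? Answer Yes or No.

φ(838) = φ(2)·φ(419) = 1·418 = 418 = 2 · 11 · 19.
It suffices to check that the order of 833 is not a proper divisor of 418: compute 833^(418/q) for q ∈ {2, 11, 19}.
833^209 ≡ 837 (mod 838)  [q = 2: ≢ 1 ✓]
833^38 ≡ 13 (mod 838)  [q = 11: ≢ 1 ✓]
833^22 ≡ 343 (mod 838)  [q = 19: ≢ 1 ✓]
All checks pass, so 833 has order 418 and is a primitive root modulo 838.

Yes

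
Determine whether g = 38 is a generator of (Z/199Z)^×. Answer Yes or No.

Yes

φ(199) = 199 − 1 = 198 = 2 · 3^2 · 11.
An element g generates (Z/199Z)^× iff g^(198/q) ≢ 1 (mod 199) for each prime q ∈ {2, 3, 11}.
38^99 ≡ 198 (mod 199)  [q = 2: ≢ 1 ✓]
38^66 ≡ 92 (mod 199)  [q = 3: ≢ 1 ✓]
38^18 ≡ 61 (mod 199)  [q = 11: ≢ 1 ✓]
All checks pass, so 38 has order 198 and is a primitive root modulo 199.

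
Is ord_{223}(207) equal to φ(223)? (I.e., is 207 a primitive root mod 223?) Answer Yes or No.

φ(223) = 223 − 1 = 222 = 2 · 3 · 37.
207 is a primitive root mod 223 iff 207^(φ(223)/q) ≢ 1 for every prime q | φ(223), i.e. q ∈ {2, 3, 37}.
207^111 ≡ 222 (mod 223)  [q = 2: ≢ 1 ✓]
207^74 ≡ 1 (mod 223)  [q = 3: ≡ 1 ✗]
207^6 ≡ 34 (mod 223)  [q = 37: ≢ 1 ✓]
The check at q = 3 fails, so 207 generates a proper subgroup.

No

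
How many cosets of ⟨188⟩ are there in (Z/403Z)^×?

The order of 188 must divide φ(403) = φ(13·31) = (13−1)·(31−1) = 12·30 = 360 = 2^3 · 3^2 · 5.
Divisors of 360: 1, 2, 3, 4, 5, 6, 8, 9, 10, 12, 15, 18, 20, 24, 30, 36, 40, 45, 60, 72, 90, 120, 180, 360.
Test each divisor d:
188^1 ≡ 188 (mod 403)
188^2 ≡ 283 (mod 403)
188^3 ≡ 8 (mod 403)
188^4 ≡ 295 (mod 403)
188^5 ≡ 249 (mod 403)
188^6 ≡ 64 (mod 403)
188^8 ≡ 380 (mod 403)
188^9 ≡ 109 (mod 403)
188^10 ≡ 342 (mod 403)
188^12 ≡ 66 (mod 403)
188^15 ≡ 125 (mod 403)
188^18 ≡ 194 (mod 403)
188^20 ≡ 94 (mod 403)
188^24 ≡ 326 (mod 403)
188^30 ≡ 311 (mod 403)
188^36 ≡ 157 (mod 403)
188^40 ≡ 373 (mod 403)
188^45 ≡ 187 (mod 403)
188^60 ≡ 1 (mod 403) ✓
The order of 188 is 60, so the subgroup it generates has 60 elements.
[(Z/403Z)^× : ⟨188⟩] = 360/60 = 6.

6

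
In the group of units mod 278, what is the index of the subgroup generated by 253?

1

By Lagrange's theorem, ord_278(253) divides φ(278) = φ(2)·φ(139) = 1·138 = 138 = 2 · 3 · 23.
Divisors of 138: 1, 2, 3, 6, 23, 46, 69, 138.
Compute 253^d (mod 278) for the divisors d until we hit 1:
253^1 ≡ 253
253^2 ≡ 69
253^3 ≡ 221
253^6 ≡ 191
253^23 ≡ 97
253^46 ≡ 235
253^69 ≡ 277
253^138 ≡ 1
Thus |⟨253⟩| = ord(253) = 138.
[(Z/278Z)^× : ⟨253⟩] = 138/138 = 1.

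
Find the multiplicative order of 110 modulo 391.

88

By Lagrange's theorem, ord_391(110) divides φ(391) = φ(17·23) = (17−1)·(23−1) = 16·22 = 352 = 2^5 · 11.
Divisors of 352: 1, 2, 4, 8, 11, 16, 22, 32, 44, 88, 176, 352.
Check 110^d mod 391 for each divisor in increasing order:
110^1 ≡ 110 (mod 391)
110^2 ≡ 370 (mod 391)
110^4 ≡ 50 (mod 391)
110^8 ≡ 154 (mod 391)
110^11 ≡ 70 (mod 391)
110^16 ≡ 256 (mod 391)
110^22 ≡ 208 (mod 391)
110^32 ≡ 239 (mod 391)
110^44 ≡ 254 (mod 391)
110^88 ≡ 1 (mod 391) ✓
Hence ord(110) = 88.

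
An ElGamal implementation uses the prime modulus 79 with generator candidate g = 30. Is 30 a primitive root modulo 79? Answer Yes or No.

φ(79) = 79 − 1 = 78 = 2 · 3 · 13.
30 is a primitive root mod 79 iff 30^(φ(79)/q) ≢ 1 for every prime q | φ(79), i.e. q ∈ {2, 3, 13}.
30^39 ≡ 78 (mod 79)  [q = 2: ≢ 1 ✓]
30^26 ≡ 23 (mod 79)  [q = 3: ≢ 1 ✓]
30^6 ≡ 8 (mod 79)  [q = 13: ≢ 1 ✓]
All checks pass, so 30 has order 78 and is a primitive root modulo 79.

Yes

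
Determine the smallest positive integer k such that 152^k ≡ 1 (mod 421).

By Lagrange's theorem, ord_421(152) divides φ(421) = 421 − 1 = 420 = 2^2 · 3 · 5 · 7.
Divisors of 420: 1, 2, 3, 4, 5, 6, 7, 10, 12, 14, 15, 20, 21, 28, 30, 35, 42, 60, 70, 84, 105, 140, 210, 420.
Check 152^d mod 421 for each divisor in increasing order:
152^1 ≡ 152
152^2 ≡ 370
152^3 ≡ 247
152^4 ≡ 75
152^5 ≡ 33
152^6 ≡ 385
152^7 ≡ 1
Hence ord(152) = 7.

7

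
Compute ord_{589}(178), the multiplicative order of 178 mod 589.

Since 178 ∈ (Z/589Z)^×, its order divides φ(589) = φ(19·31) = (19−1)·(31−1) = 18·30 = 540 = 2^2 · 3^3 · 5.
Divisors of 540: 1, 2, 3, 4, 5, 6, 9, 10, 12, 15, 18, 20, 27, 30, 36, 45, 54, 60, 90, 108, 135, 180, 270, 540.
Test each divisor d:
178^1 ≡ 178
178^2 ≡ 467
178^3 ≡ 77
178^4 ≡ 159
178^5 ≡ 30
178^6 ≡ 39
178^9 ≡ 58
178^10 ≡ 311
178^12 ≡ 343
178^15 ≡ 495
178^18 ≡ 419
178^20 ≡ 125
178^27 ≡ 153
178^30 ≡ 1
So ord_589(178) = 30.

30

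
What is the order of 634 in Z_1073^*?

By Lagrange's theorem, ord_1073(634) divides φ(1073) = φ(29·37) = (29−1)·(37−1) = 28·36 = 1008 = 2^4 · 3^2 · 7.
Divisors of 1008: 1, 2, 3, 4, 6, 7, 8, 9, 12, 14, 16, 18, 21, 24, 28, 36, 42, 48, 56, 63, 72, 84, 112, 126, 144, 168, 252, 336, 504, 1008.
Test each divisor d:
634^1 ≡ 634 (mod 1073)
634^2 ≡ 654 (mod 1073)
634^3 ≡ 458 (mod 1073)
634^4 ≡ 662 (mod 1073)
634^6 ≡ 529 (mod 1073)
634^7 ≡ 610 (mod 1073)
634^8 ≡ 460 (mod 1073)
634^9 ≡ 857 (mod 1073)
634^12 ≡ 861 (mod 1073)
634^14 ≡ 842 (mod 1073)
634^16 ≡ 219 (mod 1073)
634^18 ≡ 517 (mod 1073)
634^21 ≡ 726 (mod 1073)
634^24 ≡ 951 (mod 1073)
634^28 ≡ 784 (mod 1073)
634^36 ≡ 112 (mod 1073)
634^42 ≡ 233 (mod 1073)
634^48 ≡ 935 (mod 1073)
634^56 ≡ 900 (mod 1073)
634^63 ≡ 697 (mod 1073)
634^72 ≡ 741 (mod 1073)
634^84 ≡ 639 (mod 1073)
634^112 ≡ 958 (mod 1073)
634^126 ≡ 813 (mod 1073)
634^144 ≡ 778 (mod 1073)
634^168 ≡ 581 (mod 1073)
634^252 ≡ 1 (mod 1073) ✓
The smallest such exponent is 252, so the order of 634 is 252.

252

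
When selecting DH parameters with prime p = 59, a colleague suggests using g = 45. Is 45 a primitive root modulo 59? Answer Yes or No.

No

φ(59) = 59 − 1 = 58 = 2 · 29.
An element g generates (Z/59Z)^× iff g^(58/q) ≢ 1 (mod 59) for each prime q ∈ {2, 29}.
45^29 ≡ 1 (mod 59)  [q = 2: ≡ 1 ✗]
45^2 ≡ 19 (mod 59)  [q = 29: ≢ 1 ✓]
Since 45^29 ≡ 1, the order of 45 divides 29 < 58, so 45 is not a primitive root.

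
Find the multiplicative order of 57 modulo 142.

5

The order of 57 must divide φ(142) = φ(2)·φ(71) = 1·70 = 70 = 2 · 5 · 7.
Divisors of 70: 1, 2, 5, 7, 10, 14, 35, 70.
Check 57^d mod 142 for each divisor in increasing order:
57^1 ≡ 57 (mod 142)
57^2 ≡ 125 (mod 142)
57^5 ≡ 1 (mod 142) ✓
So ord_142(57) = 5.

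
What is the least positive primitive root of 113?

3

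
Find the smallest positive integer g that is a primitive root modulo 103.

φ(103) = 103 − 1 = 102 = 2 · 3 · 17.
Test candidates g = 2, 3, … against the prime factors q ∈ {2, 3, 17} of φ(103): g is a generator iff g^(102/q) ≢ 1 for every such q.
g = 2: 2^51 ≡ 1 — hits 1, so not a primitive root.
g = 3: 3^51 ≡ 102; 3^34 ≡ 1 — hits 1, so not a primitive root.
g = 4: 4^51 ≡ 1 — hits 1, so not a primitive root.
g = 5: 5^51 ≡ 102; 5^34 ≡ 56; 5^6 ≡ 72 — none is 1, so 5 is a primitive root.
So 5 is the smallest generator of (Z/103Z)^×.

5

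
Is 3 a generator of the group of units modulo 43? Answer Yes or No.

φ(43) = 43 − 1 = 42 = 2 · 3 · 7.
3 is a primitive root mod 43 iff 3^(φ(43)/q) ≢ 1 for every prime q | φ(43), i.e. q ∈ {2, 3, 7}.
3^21 ≡ 42 (mod 43)  [q = 2: ≢ 1 ✓]
3^14 ≡ 36 (mod 43)  [q = 3: ≢ 1 ✓]
3^6 ≡ 41 (mod 43)  [q = 7: ≢ 1 ✓]
All checks pass, so 3 has order 42 and is a primitive root modulo 43.

Yes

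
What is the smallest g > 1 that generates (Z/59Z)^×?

φ(59) = 59 − 1 = 58 = 2 · 29.
g is a primitive root iff g^(58/q) ≢ 1 (mod 59) for each prime q ∈ {2, 29}.
g = 2: 2^29 ≡ 58; 2^2 ≡ 4 — none is 1, so 2 is a primitive root.
The smallest primitive root modulo 59 is 2.

2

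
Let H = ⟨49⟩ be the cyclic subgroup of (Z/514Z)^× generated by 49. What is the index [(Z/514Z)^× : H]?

2

The order of 49 must divide φ(514) = φ(2)·φ(257) = 1·256 = 256 = 2^8.
Divisors of 256: 1, 2, 4, 8, 16, 32, 64, 128, 256.
Evaluate successive powers at the divisors of 256:
49^1 ≡ 49 (mod 514)
49^2 ≡ 345 (mod 514)
49^4 ≡ 291 (mod 514)
49^8 ≡ 385 (mod 514)
49^16 ≡ 193 (mod 514)
49^32 ≡ 241 (mod 514)
49^64 ≡ 513 (mod 514)
49^128 ≡ 1 (mod 514) ✓
So ord_514(49) = 128, hence |⟨49⟩| = 128.
Index = |(Z/514Z)^×| / |⟨49⟩| = 256 / 128 = 2.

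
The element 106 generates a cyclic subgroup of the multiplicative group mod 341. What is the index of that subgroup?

10

ord(106) | φ(341) = φ(11·31) = (11−1)·(31−1) = 10·30 = 300 = 2^2 · 3 · 5^2.
Divisors of 300: 1, 2, 3, 4, 5, 6, 10, 12, 15, 20, 25, 30, 50, 60, 75, 100, 150, 300.
Test each divisor d:
106^1 ≡ 106 (mod 341)
106^2 ≡ 324 (mod 341)
106^3 ≡ 244 (mod 341)
106^4 ≡ 289 (mod 341)
106^5 ≡ 285 (mod 341)
106^6 ≡ 202 (mod 341)
106^10 ≡ 67 (mod 341)
106^12 ≡ 225 (mod 341)
106^15 ≡ 340 (mod 341)
106^20 ≡ 56 (mod 341)
106^25 ≡ 274 (mod 341)
106^30 ≡ 1 (mod 341) ✓
Thus |⟨106⟩| = ord(106) = 30.
The index is φ(341) / ord(106) = 300 / 30 = 10.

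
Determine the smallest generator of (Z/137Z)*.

3

φ(137) = 137 − 1 = 136 = 2^3 · 17.
Test candidates g = 2, 3, … against the prime factors q ∈ {2, 17} of φ(137): g is a generator iff g^(136/q) ≢ 1 for every such q.
g = 2: 2^68 ≡ 1 — hits 1, so not a primitive root.
g = 3: 3^68 ≡ 136; 3^8 ≡ 122 — none is 1, so 3 is a primitive root.
The smallest primitive root modulo 137 is 3.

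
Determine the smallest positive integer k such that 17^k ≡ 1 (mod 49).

42

By Lagrange's theorem, ord_49(17) divides φ(49) = φ(7^2) = 7·(7−1) = 42 = 2 · 3 · 7.
Divisors of 42: 1, 2, 3, 6, 7, 14, 21, 42.
Compute 17^d (mod 49) for the divisors d until we hit 1:
17^1 ≡ 17 (mod 49)
17^2 ≡ 44 (mod 49)
17^3 ≡ 13 (mod 49)
17^6 ≡ 22 (mod 49)
17^7 ≡ 31 (mod 49)
17^14 ≡ 30 (mod 49)
17^21 ≡ 48 (mod 49)
17^42 ≡ 1 (mod 49) ✓
So ord_49(17) = 42.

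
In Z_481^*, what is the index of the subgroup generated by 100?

144

The order of 100 must divide φ(481) = φ(13·37) = (13−1)·(37−1) = 12·36 = 432 = 2^4 · 3^3.
Divisors of 432: 1, 2, 3, 4, 6, 8, 9, 12, 16, 18, 24, 27, 36, 48, 54, 72, 108, 144, 216, 432.
Check 100^d mod 481 for each divisor in increasing order:
100^1 ≡ 100 (mod 481)
100^2 ≡ 380 (mod 481)
100^3 ≡ 1 (mod 481) ✓
Thus |⟨100⟩| = ord(100) = 3.
Index = |(Z/481Z)^×| / |⟨100⟩| = 432 / 3 = 144.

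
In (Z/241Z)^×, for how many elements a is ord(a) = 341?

φ(241) = 241 − 1 = 240 = 2^4 · 3 · 5.
(Z/241Z)^× is cyclic (|G| = 240); a cyclic group of order m has exactly φ(d) elements of each order d | m, and none otherwise.
341 does not divide 240, so no element of (Z/241Z)^× has order 341.

0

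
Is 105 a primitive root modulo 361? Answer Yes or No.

Yes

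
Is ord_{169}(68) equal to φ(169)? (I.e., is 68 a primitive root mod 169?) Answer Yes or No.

No

φ(169) = φ(13^2) = 13·(13−1) = 156 = 2^2 · 3 · 13.
Test 68^(156/q) mod 169 for each prime factor q of 156:
68^78 ≡ 1 (mod 169)  [q = 2: ≡ 1 ✗]
68^52 ≡ 146 (mod 169)  [q = 3: ≢ 1 ✓]
68^12 ≡ 27 (mod 169)  [q = 13: ≢ 1 ✓]
68^78 ≡ 1 shows ord(68) | 78, strictly less than φ(169); not a primitive root.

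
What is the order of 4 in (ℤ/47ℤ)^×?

23

ord(4) | φ(47) = 47 − 1 = 46 = 2 · 23.
Divisors of 46: 1, 2, 23, 46.
Test each divisor d:
4^1 ≡ 4 (mod 47)
4^2 ≡ 16 (mod 47)
4^23 ≡ 1 (mod 47) ✓
Hence ord(4) = 23.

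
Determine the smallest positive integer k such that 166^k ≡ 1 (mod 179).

178

Since 166 ∈ (Z/179Z)^×, its order divides φ(179) = 179 − 1 = 178 = 2 · 89.
Divisors of 178: 1, 2, 89, 178.
Evaluate successive powers at the divisors of 178:
166^1 ≡ 166 (mod 179)
166^2 ≡ 169 (mod 179)
166^89 ≡ 178 (mod 179)
166^178 ≡ 1 (mod 179) ✓
Hence ord(166) = 178.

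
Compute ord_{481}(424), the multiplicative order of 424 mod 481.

36

ord(424) | φ(481) = φ(13·37) = (13−1)·(37−1) = 12·36 = 432 = 2^4 · 3^3.
Divisors of 432: 1, 2, 3, 4, 6, 8, 9, 12, 16, 18, 24, 27, 36, 48, 54, 72, 108, 144, 216, 432.
Check 424^d mod 481 for each divisor in increasing order:
424^1 ≡ 424
424^2 ≡ 363
424^3 ≡ 473
424^4 ≡ 456
424^6 ≡ 64
424^8 ≡ 144
424^9 ≡ 450
424^12 ≡ 248
424^16 ≡ 53
424^18 ≡ 480
424^24 ≡ 417
424^27 ≡ 31
424^36 ≡ 1
The smallest such exponent is 36, so the order of 424 is 36.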